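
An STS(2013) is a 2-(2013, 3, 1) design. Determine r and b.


An STS(v) is a 2-(v, 3, 1) BIBD: block size k = 3, λ = 1.
Replication: r(k − 1) = λ(v − 1) ⇒ r·2 = 2013 − 1 = 2012 ⇒ r = 1006.
Block count: bk = vr ⇒ b·3 = 2013·1006 = 2025078 ⇒ b = 675026.

r = 1006, b = 675026.


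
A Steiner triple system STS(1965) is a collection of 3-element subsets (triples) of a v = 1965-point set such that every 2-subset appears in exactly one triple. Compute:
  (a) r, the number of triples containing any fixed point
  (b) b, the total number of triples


An STS(v) is a 2-(v, 3, 1) BIBD: block size k = 3, λ = 1.
Replication: r(k − 1) = λ(v − 1) ⇒ r·2 = 1965 − 1 = 1964 ⇒ r = 982.
Block count: bk = vr ⇒ b·3 = 1965·982 = 1929630 ⇒ b = 643210.

r = 982, b = 643210.


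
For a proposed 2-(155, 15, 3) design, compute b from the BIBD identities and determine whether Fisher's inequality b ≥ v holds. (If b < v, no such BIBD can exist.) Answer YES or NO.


r = λ(v − 1)/(k − 1) = 3·154/14 = 33.
b = vr/k = 155·33/15 = 341.
Fisher's inequality: b ≥ v ⇔ 341 ≥ 155? YES.

YES


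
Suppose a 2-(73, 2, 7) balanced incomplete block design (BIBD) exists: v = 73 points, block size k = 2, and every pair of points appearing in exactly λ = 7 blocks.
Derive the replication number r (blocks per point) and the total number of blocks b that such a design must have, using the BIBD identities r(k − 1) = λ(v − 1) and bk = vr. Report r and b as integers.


Any 2-(v, k, λ) BIBD satisfies two necessary conditions:
  (i)  Each point sits in r blocks, and counting incidences through any fixed point gives r(k − 1) = λ(v − 1), so r = λ(v − 1)/(k − 1).
  (ii) Total incidences bk = vr, so b = vr/k.
Step 1: r = λ(v − 1)/(k − 1) = 7·(73 − 1)/(2 − 1) = 7·72/1 = 504/1 = 504.
Step 2: b = vr/k = 73·504/2 = 36792/2 = 18396.
Check integrality: r = 504 ∈ Z ✓, b = 18396 ∈ Z ✓.
(These identities are necessary conditions: they determine r and b for any design with these parameters, but do not by themselves prove that one exists.)

r = 504, b = 18396.


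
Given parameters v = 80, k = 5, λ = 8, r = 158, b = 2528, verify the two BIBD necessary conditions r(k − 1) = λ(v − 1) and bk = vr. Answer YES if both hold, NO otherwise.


Condition (i): r(k − 1) = 158·4 = 632; λ(v − 1) = 8·79 = 632. Match? YES.
Condition (ii): bk = 2528·5 = 12640; vr = 80·158 = 12640. Match? YES.
Both conditions hold? YES.

YES


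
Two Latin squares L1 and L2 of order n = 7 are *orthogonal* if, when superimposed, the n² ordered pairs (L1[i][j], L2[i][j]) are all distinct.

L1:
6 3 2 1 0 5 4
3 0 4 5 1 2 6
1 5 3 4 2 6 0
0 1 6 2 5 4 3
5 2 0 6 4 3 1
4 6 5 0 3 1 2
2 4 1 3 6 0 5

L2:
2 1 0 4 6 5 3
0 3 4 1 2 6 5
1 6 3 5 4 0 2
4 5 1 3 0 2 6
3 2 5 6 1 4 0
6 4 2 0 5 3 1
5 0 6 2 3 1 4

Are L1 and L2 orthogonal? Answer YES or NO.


Form the n² = 49 superimposed pairs (L1[i][j], L2[i][j]), row by row (rows and columns indexed from 0):
row 0: (6,2) (3,1) (2,0) (1,4) (0,6) (5,5) (4,3)
row 1: (3,0) (0,3) (4,4) (5,1) (1,2) (2,6) (6,5)
row 2: (1,1) (5,6) (3,3) (4,5) (2,4) (6,0) (0,2)
row 3: (0,4) (1,5) (6,1) (2,3) (5,0) (4,2) (3,6)
row 4: (5,3) (2,2) (0,5) (6,6) (4,1) (3,4) (1,0)
row 5: (4,6) (6,4) (5,2) (0,0) (3,5) (1,3) (2,1)
row 6: (2,5) (4,0) (1,6) (3,2) (6,3) (0,1) (5,4)
Orthogonality requires all 49 pairs distinct.
Check by first coordinate: for each symbol s of L1, list the L2 entries in the n cells where L1 = s; they must all differ.
  L1 = 0: L2 entries (in reading order) 6, 3, 2, 4, 5, 0, 1 — all 7 distinct ✓
  L1 = 1: L2 entries (in reading order) 4, 2, 1, 5, 0, 3, 6 — all 7 distinct ✓
  L1 = 2: L2 entries (in reading order) 0, 6, 4, 3, 2, 1, 5 — all 7 distinct ✓
  L1 = 3: L2 entries (in reading order) 1, 0, 3, 6, 4, 5, 2 — all 7 distinct ✓
  L1 = 4: L2 entries (in reading order) 3, 4, 5, 2, 1, 6, 0 — all 7 distinct ✓
  L1 = 5: L2 entries (in reading order) 5, 1, 6, 0, 3, 2, 4 — all 7 distinct ✓
  L1 = 6: L2 entries (in reading order) 2, 5, 0, 1, 6, 4, 3 — all 7 distinct ✓
Every symbol of L1 meets every symbol of L2 exactly once, so all 49 pairs are distinct (49 of 49).
Conclusion: YES.

YES


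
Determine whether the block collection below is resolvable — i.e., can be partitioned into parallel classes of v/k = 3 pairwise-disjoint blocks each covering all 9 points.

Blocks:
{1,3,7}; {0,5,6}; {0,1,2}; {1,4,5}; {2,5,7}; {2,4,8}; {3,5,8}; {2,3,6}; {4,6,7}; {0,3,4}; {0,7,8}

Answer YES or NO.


v = 9, block size k = 3, number of blocks = 11.
For resolvability, blocks must partition into parallel classes of size v/k = 3.
Total blocks must therefore be a multiple of 3: 11 = 3·3 + 2 ⇒ not divisible ✗.
Resolvable? NO.

NO


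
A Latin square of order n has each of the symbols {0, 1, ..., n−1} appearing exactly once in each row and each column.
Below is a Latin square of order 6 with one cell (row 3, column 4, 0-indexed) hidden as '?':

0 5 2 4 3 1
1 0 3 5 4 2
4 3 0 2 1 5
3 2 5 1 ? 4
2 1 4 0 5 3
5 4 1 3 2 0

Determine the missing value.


Row 3 contains symbols [1, 2, 3, 4, 5] — missing [0].
Column 4 contains symbols [1, 2, 3, 4, 5] — missing [0].
The missing symbol must appear in both missing sets; intersection = [0].
Therefore the hidden value is 0.

Missing value = 0.


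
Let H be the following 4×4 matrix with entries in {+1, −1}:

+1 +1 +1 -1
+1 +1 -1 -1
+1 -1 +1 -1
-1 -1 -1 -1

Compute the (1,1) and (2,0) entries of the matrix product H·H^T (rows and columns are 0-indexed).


Row 0 of H: [1, 1, 1, -1].
Row 1 of H: [1, 1, -1, -1].
Row 2 of H: [1, -1, 1, -1].
(H·H^T)[1][1] = Σ_j H[1][j]·H[1][j] = (1)² + (1)² + (-1)² + (-1)² = 1 + 1 + 1 + 1 = 4.
(H·H^T)[2][0] = Σ_j H[2][j]·H[0][j] = (1)·(1) + (-1)·(1) + (1)·(1) + (-1)·(-1) = 1 + -1 + 1 + 1 = 2.
Rows 2 and 0 are not orthogonal (dot product = 2 ≠ 0), so H is not a Hadamard matrix.

(1,1) entry = 4; (2,0) entry = 2.


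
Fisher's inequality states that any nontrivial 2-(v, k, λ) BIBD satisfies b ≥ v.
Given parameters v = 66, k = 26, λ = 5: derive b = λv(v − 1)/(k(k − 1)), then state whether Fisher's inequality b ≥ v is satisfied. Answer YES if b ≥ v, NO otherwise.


r = λ(v − 1)/(k − 1) = 5·65/25 = 13.
b = vr/k = 66·13/26 = 33.
Fisher's inequality: b ≥ v ⇔ 33 ≥ 66? NO.

NO


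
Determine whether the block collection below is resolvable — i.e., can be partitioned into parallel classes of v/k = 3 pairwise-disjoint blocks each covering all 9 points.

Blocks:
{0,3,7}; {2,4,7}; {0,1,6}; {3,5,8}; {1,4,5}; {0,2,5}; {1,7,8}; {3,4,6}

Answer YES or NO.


v = 9, block size k = 3, number of blocks = 8.
For resolvability, blocks must partition into parallel classes of size v/k = 3.
Total blocks must therefore be a multiple of 3: 8 = 3·2 + 2 ⇒ not divisible ✗.
Resolvable? NO.

NO


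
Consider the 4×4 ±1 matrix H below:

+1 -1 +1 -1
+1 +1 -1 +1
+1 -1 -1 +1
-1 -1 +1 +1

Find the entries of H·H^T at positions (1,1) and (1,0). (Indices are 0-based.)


Row 0 of H: [1, -1, 1, -1].
Row 1 of H: [1, 1, -1, 1].
(H·H^T)[1][1] = Σ_j H[1][j]·H[1][j] = (1)² + (1)² + (-1)² + (1)² = 1 + 1 + 1 + 1 = 4.
(H·H^T)[1][0] = Σ_j H[1][j]·H[0][j] = (1)·(1) + (1)·(-1) + (-1)·(1) + (1)·(-1) = 1 + -1 + -1 + -1 = -2.
Rows 1 and 0 are not orthogonal (dot product = -2 ≠ 0), so H is not a Hadamard matrix.

(1,1) entry = 4; (1,0) entry = -2.


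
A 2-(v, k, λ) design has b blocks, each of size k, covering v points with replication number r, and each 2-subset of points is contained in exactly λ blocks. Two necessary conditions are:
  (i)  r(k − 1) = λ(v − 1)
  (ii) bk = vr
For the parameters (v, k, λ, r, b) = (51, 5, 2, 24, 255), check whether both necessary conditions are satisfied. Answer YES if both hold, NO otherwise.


Condition (i): r(k − 1) = 24·4 = 96; λ(v − 1) = 2·50 = 100. Match? NO.
Condition (ii): bk = 255·5 = 1275; vr = 51·24 = 1224. Match? NO.
Both conditions hold? NO.

NO


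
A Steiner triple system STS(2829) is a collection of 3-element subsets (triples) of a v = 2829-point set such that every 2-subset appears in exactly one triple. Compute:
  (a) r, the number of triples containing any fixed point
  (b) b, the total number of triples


An STS(v) is a 2-(v, 3, 1) BIBD: block size k = 3, λ = 1.
Replication: r(k − 1) = λ(v − 1) ⇒ r·2 = 2829 − 1 = 2828 ⇒ r = 1414.
Block count: bk = vr ⇒ b·3 = 2829·1414 = 4000206 ⇒ b = 1333402.
(Check via b = v(v − 1)/6 = 2829·2828/6 = 8000412/6 = 1333402.)

r = 1414, b = 1333402.


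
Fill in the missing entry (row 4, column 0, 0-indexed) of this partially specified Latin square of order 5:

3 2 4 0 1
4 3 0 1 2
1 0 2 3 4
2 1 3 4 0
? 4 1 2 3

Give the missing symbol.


Row 4 contains symbols [1, 2, 3, 4] — missing [0].
Column 0 contains symbols [1, 2, 3, 4] — missing [0].
The missing symbol must appear in both missing sets; intersection = [0].
Therefore the hidden value is 0.

Missing value = 0.


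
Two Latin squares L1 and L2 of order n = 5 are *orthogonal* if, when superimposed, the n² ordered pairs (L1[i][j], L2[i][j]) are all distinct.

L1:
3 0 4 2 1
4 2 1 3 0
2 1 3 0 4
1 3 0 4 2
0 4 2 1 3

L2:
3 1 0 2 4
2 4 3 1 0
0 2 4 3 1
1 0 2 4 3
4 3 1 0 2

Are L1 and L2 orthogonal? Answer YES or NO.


Form the n² = 25 superimposed pairs (L1[i][j], L2[i][j]), row by row (rows and columns indexed from 0):
row 0: (3,3) (0,1) (4,0) (2,2) (1,4)
row 1: (4,2) (2,4) (1,3) (3,1) (0,0)
row 2: (2,0) (1,2) (3,4) (0,3) (4,1)
row 3: (1,1) (3,0) (0,2) (4,4) (2,3)
row 4: (0,4) (4,3) (2,1) (1,0) (3,2)
Orthogonality requires all 25 pairs distinct.
Check by first coordinate: for each symbol s of L1, list the L2 entries in the n cells where L1 = s; they must all differ.
  L1 = 0: L2 entries (in reading order) 1, 0, 3, 2, 4 — all 5 distinct ✓
  L1 = 1: L2 entries (in reading order) 4, 3, 2, 1, 0 — all 5 distinct ✓
  L1 = 2: L2 entries (in reading order) 2, 4, 0, 3, 1 — all 5 distinct ✓
  L1 = 3: L2 entries (in reading order) 3, 1, 4, 0, 2 — all 5 distinct ✓
  L1 = 4: L2 entries (in reading order) 0, 2, 1, 4, 3 — all 5 distinct ✓
Every symbol of L1 meets every symbol of L2 exactly once, so all 25 pairs are distinct (25 of 25).
Conclusion: YES.

YES


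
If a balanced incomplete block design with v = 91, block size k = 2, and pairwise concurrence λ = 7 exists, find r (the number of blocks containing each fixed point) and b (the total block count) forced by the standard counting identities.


Any 2-(v, k, λ) BIBD satisfies two necessary conditions:
  (i)  Each point sits in r blocks, and counting incidences through any fixed point gives r(k − 1) = λ(v − 1), so r = λ(v − 1)/(k − 1).
  (ii) Total incidences bk = vr, so b = vr/k.
Step 1: r = λ(v − 1)/(k − 1) = 7·(91 − 1)/(2 − 1) = 7·90/1 = 630/1 = 630.
Step 2: b = vr/k = 91·630/2 = 57330/2 = 28665.
Check integrality: r = 630 ∈ Z ✓, b = 28665 ∈ Z ✓.
(These identities are necessary conditions: they determine r and b for any design with these parameters, but do not by themselves prove that one exists.)

r = 630, b = 28665.


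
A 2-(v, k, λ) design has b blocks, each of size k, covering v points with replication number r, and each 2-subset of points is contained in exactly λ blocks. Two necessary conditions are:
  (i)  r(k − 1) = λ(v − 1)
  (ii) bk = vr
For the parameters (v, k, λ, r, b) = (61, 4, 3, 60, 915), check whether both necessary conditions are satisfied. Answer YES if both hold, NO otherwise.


Condition (i): r(k − 1) = 60·3 = 180; λ(v − 1) = 3·60 = 180. Match? YES.
Condition (ii): bk = 915·4 = 3660; vr = 61·60 = 3660. Match? YES.
Both conditions hold? YES.

YES


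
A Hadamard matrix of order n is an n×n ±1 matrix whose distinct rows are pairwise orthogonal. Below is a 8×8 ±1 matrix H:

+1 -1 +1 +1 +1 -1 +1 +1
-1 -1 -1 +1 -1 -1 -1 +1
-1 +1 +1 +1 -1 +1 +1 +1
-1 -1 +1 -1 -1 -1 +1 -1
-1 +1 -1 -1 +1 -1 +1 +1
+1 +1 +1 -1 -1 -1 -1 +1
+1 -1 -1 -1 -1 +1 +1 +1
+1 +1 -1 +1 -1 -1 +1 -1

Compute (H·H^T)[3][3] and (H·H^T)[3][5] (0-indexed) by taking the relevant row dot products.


Row 3 of H: [-1, -1, 1, -1, -1, -1, 1, -1].
Row 5 of H: [1, 1, 1, -1, -1, -1, -1, 1].
(H·H^T)[3][3] = Σ_j H[3][j]·H[3][j] = (-1)² + (-1)² + (1)² + (-1)² + (-1)² + (-1)² + (1)² + (-1)² = 1 + 1 + 1 + 1 + 1 + 1 + 1 + 1 = 8.
(H·H^T)[3][5] = Σ_j H[3][j]·H[5][j] = (-1)·(1) + (-1)·(1) + (1)·(1) + (-1)·(-1) + (-1)·(-1) + (-1)·(-1) + (1)·(-1) + (-1)·(1) = -1 + -1 + 1 + 1 + 1 + 1 + -1 + -1 = 0.
So rows 3 and 5 are orthogonal; the diagonal entry equals n = 8.

(3,3) entry = 8; (3,5) entry = 0.


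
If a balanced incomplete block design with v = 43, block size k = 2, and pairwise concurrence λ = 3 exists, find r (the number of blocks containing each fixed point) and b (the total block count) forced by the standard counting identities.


Any 2-(v, k, λ) BIBD satisfies two necessary conditions:
  (i)  Each point sits in r blocks, and counting incidences through any fixed point gives r(k − 1) = λ(v − 1), so r = λ(v − 1)/(k − 1).
  (ii) Total incidences bk = vr, so b = vr/k.
Step 1: r = λ(v − 1)/(k − 1) = 3·(43 − 1)/(2 − 1) = 3·42/1 = 126/1 = 126.
Step 2: b = vr/k = 43·126/2 = 5418/2 = 2709.
Check integrality: r = 126 ∈ Z ✓, b = 2709 ∈ Z ✓.
(These identities are necessary conditions: they determine r and b for any design with these parameters, but do not by themselves prove that one exists.)

r = 126, b = 2709.


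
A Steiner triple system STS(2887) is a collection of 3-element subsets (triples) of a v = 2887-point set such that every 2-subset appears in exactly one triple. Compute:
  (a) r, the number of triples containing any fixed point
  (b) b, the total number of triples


An STS(v) is a 2-(v, 3, 1) BIBD: block size k = 3, λ = 1.
Replication: r(k − 1) = λ(v − 1) ⇒ r·2 = 2887 − 1 = 2886 ⇒ r = 1443.
Block count: b = v(v − 1)/6 = 2887·2886/6 = 8331882/6 = 1388647.

r = 1443, b = 1388647.


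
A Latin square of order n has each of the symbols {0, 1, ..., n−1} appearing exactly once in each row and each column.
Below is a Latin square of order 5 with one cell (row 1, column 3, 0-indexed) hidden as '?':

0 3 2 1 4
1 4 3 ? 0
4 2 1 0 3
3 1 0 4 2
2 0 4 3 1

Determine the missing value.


Row 1 contains symbols [0, 1, 3, 4] — missing [2].
Column 3 contains symbols [0, 1, 3, 4] — missing [2].
The missing symbol must appear in both missing sets; intersection = [2].
Therefore the hidden value is 2.

Missing value = 2.


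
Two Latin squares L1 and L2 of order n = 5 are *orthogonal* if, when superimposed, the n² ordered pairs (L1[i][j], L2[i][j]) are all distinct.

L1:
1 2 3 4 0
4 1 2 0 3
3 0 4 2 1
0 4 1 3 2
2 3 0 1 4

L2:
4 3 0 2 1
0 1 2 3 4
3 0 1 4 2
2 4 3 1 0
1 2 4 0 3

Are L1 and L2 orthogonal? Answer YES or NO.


Form the n² = 25 superimposed pairs (L1[i][j], L2[i][j]), row by row (rows and columns indexed from 0):
row 0: (1,4) (2,3) (3,0) (4,2) (0,1)
row 1: (4,0) (1,1) (2,2) (0,3) (3,4)
row 2: (3,3) (0,0) (4,1) (2,4) (1,2)
row 3: (0,2) (4,4) (1,3) (3,1) (2,0)
row 4: (2,1) (3,2) (0,4) (1,0) (4,3)
Orthogonality requires all 25 pairs distinct.
Check by first coordinate: for each symbol s of L1, list the L2 entries in the n cells where L1 = s; they must all differ.
  L1 = 0: L2 entries (in reading order) 1, 3, 0, 2, 4 — all 5 distinct ✓
  L1 = 1: L2 entries (in reading order) 4, 1, 2, 3, 0 — all 5 distinct ✓
  L1 = 2: L2 entries (in reading order) 3, 2, 4, 0, 1 — all 5 distinct ✓
  L1 = 3: L2 entries (in reading order) 0, 4, 3, 1, 2 — all 5 distinct ✓
  L1 = 4: L2 entries (in reading order) 2, 0, 1, 4, 3 — all 5 distinct ✓
Every symbol of L1 meets every symbol of L2 exactly once, so all 25 pairs are distinct (25 of 25).
Conclusion: YES.

YES


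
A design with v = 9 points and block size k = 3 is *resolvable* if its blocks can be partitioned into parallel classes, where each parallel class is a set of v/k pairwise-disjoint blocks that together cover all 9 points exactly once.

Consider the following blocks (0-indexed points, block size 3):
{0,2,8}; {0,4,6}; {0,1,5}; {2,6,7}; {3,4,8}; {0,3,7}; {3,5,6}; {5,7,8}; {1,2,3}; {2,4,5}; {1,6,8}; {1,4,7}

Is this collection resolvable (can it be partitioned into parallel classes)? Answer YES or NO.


v = 9, block size k = 3, number of blocks = 12.
For resolvability, blocks must partition into parallel classes of size v/k = 3.
Total blocks must therefore be a multiple of 3: 12 = 3·4 + 0 ⇒ divisible ✓.
Greedy packing gives 4 candidate class(es). Each should be a full parallel class (size 3, covers all 9 points).
  Class 1 (3 blocks): {0,2,8}; {3,5,6}; {1,4,7}. Points covered: [0, 1, 2, 3, 4, 5, 6, 7, 8].
  Class 2 (3 blocks): {0,4,6}; {5,7,8}; {1,2,3}. Points covered: [0, 1, 2, 3, 4, 5, 6, 7, 8].
  Class 3 (3 blocks): {0,1,5}; {2,6,7}; {3,4,8}. Points covered: [0, 1, 2, 3, 4, 5, 6, 7, 8].
  Class 4 (3 blocks): {0,3,7}; {2,4,5}; {1,6,8}. Points covered: [0, 1, 2, 3, 4, 5, 6, 7, 8].
All classes full (size 3)? YES. All classes cover every point? YES.
Resolvable? YES.

YES


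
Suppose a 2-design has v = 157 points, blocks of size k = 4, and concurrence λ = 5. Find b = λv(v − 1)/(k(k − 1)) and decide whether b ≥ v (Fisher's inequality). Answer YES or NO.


r = λ(v − 1)/(k − 1) = 5·156/3 = 260.
b = vr/k = 157·260/4 = 10205.
Fisher's inequality: b ≥ v ⇔ 10205 ≥ 157? YES.

YES


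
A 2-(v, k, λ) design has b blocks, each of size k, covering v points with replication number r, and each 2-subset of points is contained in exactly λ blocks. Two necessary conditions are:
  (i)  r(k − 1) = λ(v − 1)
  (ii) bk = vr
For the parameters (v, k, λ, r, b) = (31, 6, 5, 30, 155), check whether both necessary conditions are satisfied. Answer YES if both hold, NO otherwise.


Condition (i): r(k − 1) = 30·5 = 150; λ(v − 1) = 5·30 = 150. Match? YES.
Condition (ii): bk = 155·6 = 930; vr = 31·30 = 930. Match? YES.
Both conditions hold? YES.

YES


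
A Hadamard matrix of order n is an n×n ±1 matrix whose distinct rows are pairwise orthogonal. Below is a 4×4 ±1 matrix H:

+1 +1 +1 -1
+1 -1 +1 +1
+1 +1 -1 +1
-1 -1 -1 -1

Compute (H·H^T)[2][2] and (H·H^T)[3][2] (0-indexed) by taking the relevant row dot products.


Row 2 of H: [1, 1, -1, 1].
Row 3 of H: [-1, -1, -1, -1].
(H·H^T)[2][2] = Σ_j H[2][j]·H[2][j] = (1)² + (1)² + (-1)² + (1)² = 1 + 1 + 1 + 1 = 4.
(H·H^T)[3][2] = Σ_j H[3][j]·H[2][j] = (-1)·(1) + (-1)·(1) + (-1)·(-1) + (-1)·(1) = -1 + -1 + 1 + -1 = -2.
Rows 3 and 2 are not orthogonal (dot product = -2 ≠ 0), so H is not a Hadamard matrix.

(2,2) entry = 4; (3,2) entry = -2.


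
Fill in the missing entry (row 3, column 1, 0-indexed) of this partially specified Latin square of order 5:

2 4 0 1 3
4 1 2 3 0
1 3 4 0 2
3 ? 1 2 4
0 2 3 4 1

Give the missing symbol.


Row 3 contains symbols [1, 2, 3, 4] — missing [0].
Column 1 contains symbols [1, 2, 3, 4] — missing [0].
The missing symbol must appear in both missing sets; intersection = [0].
Therefore the hidden value is 0.

Missing value = 0.


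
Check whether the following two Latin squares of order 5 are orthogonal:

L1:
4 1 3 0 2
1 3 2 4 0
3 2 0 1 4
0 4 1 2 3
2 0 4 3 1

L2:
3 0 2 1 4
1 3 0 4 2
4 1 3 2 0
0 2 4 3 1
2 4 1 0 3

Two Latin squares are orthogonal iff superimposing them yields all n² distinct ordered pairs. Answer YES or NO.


Form the n² = 25 superimposed pairs (L1[i][j], L2[i][j]), row by row (rows and columns indexed from 0):
row 0: (4,3) (1,0) (3,2) (0,1) (2,4)
row 1: (1,1) (3,3) (2,0) (4,4) (0,2)
row 2: (3,4) (2,1) (0,3) (1,2) (4,0)
row 3: (0,0) (4,2) (1,4) (2,3) (3,1)
row 4: (2,2) (0,4) (4,1) (3,0) (1,3)
Orthogonality requires all 25 pairs distinct.
Check by first coordinate: for each symbol s of L1, list the L2 entries in the n cells where L1 = s; they must all differ.
  L1 = 0: L2 entries (in reading order) 1, 2, 3, 0, 4 — all 5 distinct ✓
  L1 = 1: L2 entries (in reading order) 0, 1, 2, 4, 3 — all 5 distinct ✓
  L1 = 2: L2 entries (in reading order) 4, 0, 1, 3, 2 — all 5 distinct ✓
  L1 = 3: L2 entries (in reading order) 2, 3, 4, 1, 0 — all 5 distinct ✓
  L1 = 4: L2 entries (in reading order) 3, 4, 0, 2, 1 — all 5 distinct ✓
Every symbol of L1 meets every symbol of L2 exactly once, so all 25 pairs are distinct (25 of 25).
Conclusion: YES.

YES


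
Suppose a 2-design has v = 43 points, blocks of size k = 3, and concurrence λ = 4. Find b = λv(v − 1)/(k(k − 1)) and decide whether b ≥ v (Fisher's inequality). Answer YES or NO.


b = λv(v − 1)/(k(k − 1)) = 4·43·42/(3·2) = 7224/6 = 1204.
Compare with v = 43: b ≥ v, so Fisher's inequality holds.

YES


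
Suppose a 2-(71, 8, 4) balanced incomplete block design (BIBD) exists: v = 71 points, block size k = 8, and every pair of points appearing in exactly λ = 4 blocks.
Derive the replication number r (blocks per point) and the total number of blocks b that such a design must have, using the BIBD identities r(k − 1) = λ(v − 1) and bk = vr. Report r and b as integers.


Any 2-(v, k, λ) BIBD satisfies two necessary conditions:
  (i)  Each point sits in r blocks, and counting incidences through any fixed point gives r(k − 1) = λ(v − 1), so r = λ(v − 1)/(k − 1).
  (ii) Total incidences bk = vr, so b = vr/k.
Step 1: r = λ(v − 1)/(k − 1) = 4·(71 − 1)/(8 − 1) = 4·70/7 = 280/7 = 40.
Step 2: b = vr/k = 71·40/8 = 2840/8 = 355.
Check integrality: r = 40 ∈ Z ✓, b = 355 ∈ Z ✓.
(These identities are necessary conditions: they determine r and b for any design with these parameters, but do not by themselves prove that one exists.)

r = 40, b = 355.


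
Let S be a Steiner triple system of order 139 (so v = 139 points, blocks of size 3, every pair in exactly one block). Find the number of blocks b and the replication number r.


An STS(v) is a 2-(v, 3, 1) BIBD: block size k = 3, λ = 1.
Replication: r(k − 1) = λ(v − 1) ⇒ r·2 = 139 − 1 = 138 ⇒ r = 69.
Block count: b = v(v − 1)/6 = 139·138/6 = 19182/6 = 3197.
(Check via bk = vr: 3197·3 = 9591 = 139·69 = 9591 ✓.)

r = 69, b = 3197.


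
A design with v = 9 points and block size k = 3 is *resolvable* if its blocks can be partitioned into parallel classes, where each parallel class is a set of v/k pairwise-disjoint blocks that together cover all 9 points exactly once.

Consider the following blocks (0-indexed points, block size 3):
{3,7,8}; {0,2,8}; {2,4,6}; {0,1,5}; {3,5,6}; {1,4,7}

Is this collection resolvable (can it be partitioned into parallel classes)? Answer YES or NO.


v = 9, block size k = 3, number of blocks = 6.
For resolvability, blocks must partition into parallel classes of size v/k = 3.
Total blocks must therefore be a multiple of 3: 6 = 3·2 + 0 ⇒ divisible ✓.
Greedy packing gives 2 candidate class(es). Each should be a full parallel class (size 3, covers all 9 points).
  Class 1 (3 blocks): {3,7,8}; {2,4,6}; {0,1,5}. Points covered: [0, 1, 2, 3, 4, 5, 6, 7, 8].
  Class 2 (3 blocks): {0,2,8}; {3,5,6}; {1,4,7}. Points covered: [0, 1, 2, 3, 4, 5, 6, 7, 8].
All classes full (size 3)? YES. All classes cover every point? YES.
Resolvable? YES.

YES


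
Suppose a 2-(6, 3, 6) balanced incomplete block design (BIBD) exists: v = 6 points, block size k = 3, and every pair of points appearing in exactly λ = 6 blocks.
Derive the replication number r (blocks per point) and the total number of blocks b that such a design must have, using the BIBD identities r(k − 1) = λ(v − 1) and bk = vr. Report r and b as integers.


Any 2-(v, k, λ) BIBD satisfies two necessary conditions:
  (i)  Each point sits in r blocks, and counting incidences through any fixed point gives r(k − 1) = λ(v − 1), so r = λ(v − 1)/(k − 1).
  (ii) Total incidences bk = vr, so b = vr/k.
Step 1: r = λ(v − 1)/(k − 1) = 6·(6 − 1)/(3 − 1) = 6·5/2 = 30/2 = 15.
Step 2: b = vr/k = 6·15/3 = 90/3 = 30.
Check integrality: r = 15 ∈ Z ✓, b = 30 ∈ Z ✓.
(These identities are necessary conditions: they determine r and b for any design with these parameters, but do not by themselves prove that one exists.)

r = 15, b = 30.


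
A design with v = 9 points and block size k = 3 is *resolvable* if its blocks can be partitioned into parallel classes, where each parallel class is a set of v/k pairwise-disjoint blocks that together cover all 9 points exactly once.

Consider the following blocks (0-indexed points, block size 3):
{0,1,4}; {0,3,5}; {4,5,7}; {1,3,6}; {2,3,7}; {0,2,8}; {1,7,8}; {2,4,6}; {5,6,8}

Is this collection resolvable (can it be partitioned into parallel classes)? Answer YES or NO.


v = 9, block size k = 3, number of blocks = 9.
For resolvability, blocks must partition into parallel classes of size v/k = 3.
Total blocks must therefore be a multiple of 3: 9 = 3·3 + 0 ⇒ divisible ✓.
Greedy packing gives 3 candidate class(es). Each should be a full parallel class (size 3, covers all 9 points).
  Class 1 (3 blocks): {0,1,4}; {2,3,7}; {5,6,8}. Points covered: [0, 1, 2, 3, 4, 5, 6, 7, 8].
  Class 2 (3 blocks): {0,3,5}; {1,7,8}; {2,4,6}. Points covered: [0, 1, 2, 3, 4, 5, 6, 7, 8].
  Class 3 (3 blocks): {4,5,7}; {1,3,6}; {0,2,8}. Points covered: [0, 1, 2, 3, 4, 5, 6, 7, 8].
All classes full (size 3)? YES. All classes cover every point? YES.
Resolvable? YES.

YES


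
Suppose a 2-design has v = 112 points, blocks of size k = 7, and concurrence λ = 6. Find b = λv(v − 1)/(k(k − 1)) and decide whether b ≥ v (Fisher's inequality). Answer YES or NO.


r = λ(v − 1)/(k − 1) = 6·111/6 = 111.
b = vr/k = 112·111/7 = 1776.
Fisher's inequality: b ≥ v ⇔ 1776 ≥ 112? YES.

YES


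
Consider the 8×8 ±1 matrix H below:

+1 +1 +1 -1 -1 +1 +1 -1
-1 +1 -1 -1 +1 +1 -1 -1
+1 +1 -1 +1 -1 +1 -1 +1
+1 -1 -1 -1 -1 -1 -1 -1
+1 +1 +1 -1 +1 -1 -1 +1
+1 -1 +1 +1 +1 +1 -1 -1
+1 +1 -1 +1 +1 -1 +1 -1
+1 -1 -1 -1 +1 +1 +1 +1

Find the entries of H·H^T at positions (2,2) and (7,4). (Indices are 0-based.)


Row 2 of H: [1, 1, -1, 1, -1, 1, -1, 1].
Row 4 of H: [1, 1, 1, -1, 1, -1, -1, 1].
Row 7 of H: [1, -1, -1, -1, 1, 1, 1, 1].
(H·H^T)[2][2] = Σ_j H[2][j]·H[2][j] = (1)² + (1)² + (-1)² + (1)² + (-1)² + (1)² + (-1)² + (1)² = 1 + 1 + 1 + 1 + 1 + 1 + 1 + 1 = 8.
(H·H^T)[7][4] = Σ_j H[7][j]·H[4][j] = (1)·(1) + (-1)·(1) + (-1)·(1) + (-1)·(-1) + (1)·(1) + (1)·(-1) + (1)·(-1) + (1)·(1) = 1 + -1 + -1 + 1 + 1 + -1 + -1 + 1 = 0.
So rows 7 and 4 are orthogonal; the diagonal entry equals n = 8.

(2,2) entry = 8; (7,4) entry = 0.


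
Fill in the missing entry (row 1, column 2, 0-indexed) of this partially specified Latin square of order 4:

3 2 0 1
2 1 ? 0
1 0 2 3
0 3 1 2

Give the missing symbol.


Row 1 contains symbols [0, 1, 2] — missing [3].
Column 2 contains symbols [0, 1, 2] — missing [3].
The missing symbol must appear in both missing sets; intersection = [3].
Therefore the hidden value is 3.

Missing value = 3.


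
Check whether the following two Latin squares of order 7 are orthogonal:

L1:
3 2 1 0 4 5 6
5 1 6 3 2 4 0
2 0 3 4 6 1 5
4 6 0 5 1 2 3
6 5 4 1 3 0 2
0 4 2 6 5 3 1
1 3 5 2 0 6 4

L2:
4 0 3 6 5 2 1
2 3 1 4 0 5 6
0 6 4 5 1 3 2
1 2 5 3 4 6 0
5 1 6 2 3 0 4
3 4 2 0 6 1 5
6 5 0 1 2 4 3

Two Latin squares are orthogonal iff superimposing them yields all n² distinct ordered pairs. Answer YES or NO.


Form the n² = 49 superimposed pairs (L1[i][j], L2[i][j]), row by row (rows and columns indexed from 0):
row 0: (3,4) (2,0) (1,3) (0,6) (4,5) (5,2) (6,1)
row 1: (5,2) (1,3) (6,1) (3,4) (2,0) (4,5) (0,6)
row 2: (2,0) (0,6) (3,4) (4,5) (6,1) (1,3) (5,2)
row 3: (4,1) (6,2) (0,5) (5,3) (1,4) (2,6) (3,0)
row 4: (6,5) (5,1) (4,6) (1,2) (3,3) (0,0) (2,4)
row 5: (0,3) (4,4) (2,2) (6,0) (5,6) (3,1) (1,5)
row 6: (1,6) (3,5) (5,0) (2,1) (0,2) (6,4) (4,3)
Orthogonality requires all 49 pairs distinct.
But the pair (5,2) repeats: cell (0,5) has L1 = 5, L2 = 2, and cell (1,0) has L1 = 5, L2 = 2.
A repeated pair means some other pair never occurs (only 35 distinct pairs out of 49), so the squares are not orthogonal.
Conclusion: NO.

NO


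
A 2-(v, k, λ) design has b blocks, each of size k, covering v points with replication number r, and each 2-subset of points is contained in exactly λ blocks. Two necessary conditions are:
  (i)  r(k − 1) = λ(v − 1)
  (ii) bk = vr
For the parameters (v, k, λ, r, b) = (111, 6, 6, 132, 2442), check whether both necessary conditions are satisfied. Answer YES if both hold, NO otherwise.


Condition (i): r(k − 1) = 132·5 = 660; λ(v − 1) = 6·110 = 660. Match? YES.
Condition (ii): bk = 2442·6 = 14652; vr = 111·132 = 14652. Match? YES.
Both conditions hold? YES.

YES


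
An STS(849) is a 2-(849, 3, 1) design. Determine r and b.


An STS(v) is a 2-(v, 3, 1) BIBD: block size k = 3, λ = 1.
Replication: r(k − 1) = λ(v − 1) ⇒ r·2 = 849 − 1 = 848 ⇒ r = 424.
Block count: bk = vr ⇒ b·3 = 849·424 = 359976 ⇒ b = 119992.

r = 424, b = 119992.


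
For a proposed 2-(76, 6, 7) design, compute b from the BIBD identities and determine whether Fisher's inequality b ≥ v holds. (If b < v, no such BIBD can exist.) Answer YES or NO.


r = λ(v − 1)/(k − 1) = 7·75/5 = 105.
b = vr/k = 76·105/6 = 1330.
Fisher's inequality: b ≥ v ⇔ 1330 ≥ 76? YES.

YES


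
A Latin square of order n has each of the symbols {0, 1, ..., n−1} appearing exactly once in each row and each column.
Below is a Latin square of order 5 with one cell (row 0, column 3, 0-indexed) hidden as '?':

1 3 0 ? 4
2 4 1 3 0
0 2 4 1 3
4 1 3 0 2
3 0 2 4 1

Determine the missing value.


Row 0 contains symbols [0, 1, 3, 4] — missing [2].
Column 3 contains symbols [0, 1, 3, 4] — missing [2].
The missing symbol must appear in both missing sets; intersection = [2].
Therefore the hidden value is 2.

Missing value = 2.


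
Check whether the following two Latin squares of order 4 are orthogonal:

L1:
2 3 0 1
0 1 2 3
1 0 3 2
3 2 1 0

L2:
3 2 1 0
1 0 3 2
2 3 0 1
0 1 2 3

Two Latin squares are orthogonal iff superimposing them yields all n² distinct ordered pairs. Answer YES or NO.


Form the n² = 16 superimposed pairs (L1[i][j], L2[i][j]), row by row (rows and columns indexed from 0):
row 0: (2,3) (3,2) (0,1) (1,0)
row 1: (0,1) (1,0) (2,3) (3,2)
row 2: (1,2) (0,3) (3,0) (2,1)
row 3: (3,0) (2,1) (1,2) (0,3)
Orthogonality requires all 16 pairs distinct.
But the pair (0,1) repeats: cell (0,2) has L1 = 0, L2 = 1, and cell (1,0) has L1 = 0, L2 = 1.
A repeated pair means some other pair never occurs (only 8 distinct pairs out of 16), so the squares are not orthogonal.
Conclusion: NO.

NO


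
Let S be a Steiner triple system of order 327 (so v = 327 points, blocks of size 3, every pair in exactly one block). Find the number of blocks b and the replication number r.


An STS(v) is a 2-(v, 3, 1) BIBD: block size k = 3, λ = 1.
Replication: r(k − 1) = λ(v − 1) ⇒ r·2 = 327 − 1 = 326 ⇒ r = 163.
Block count: b = v(v − 1)/6 = 327·326/6 = 106602/6 = 17767.

r = 163, b = 17767.


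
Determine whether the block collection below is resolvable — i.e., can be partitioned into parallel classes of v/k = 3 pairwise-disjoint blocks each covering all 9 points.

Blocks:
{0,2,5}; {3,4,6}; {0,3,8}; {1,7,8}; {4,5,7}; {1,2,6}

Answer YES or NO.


v = 9, block size k = 3, number of blocks = 6.
For resolvability, blocks must partition into parallel classes of size v/k = 3.
Total blocks must therefore be a multiple of 3: 6 = 3·2 + 0 ⇒ divisible ✓.
Greedy packing gives 2 candidate class(es). Each should be a full parallel class (size 3, covers all 9 points).
  Class 1 (3 blocks): {0,2,5}; {3,4,6}; {1,7,8}. Points covered: [0, 1, 2, 3, 4, 5, 6, 7, 8].
  Class 2 (3 blocks): {0,3,8}; {4,5,7}; {1,2,6}. Points covered: [0, 1, 2, 3, 4, 5, 6, 7, 8].
All classes full (size 3)? YES. All classes cover every point? YES.
Resolvable? YES.

YES


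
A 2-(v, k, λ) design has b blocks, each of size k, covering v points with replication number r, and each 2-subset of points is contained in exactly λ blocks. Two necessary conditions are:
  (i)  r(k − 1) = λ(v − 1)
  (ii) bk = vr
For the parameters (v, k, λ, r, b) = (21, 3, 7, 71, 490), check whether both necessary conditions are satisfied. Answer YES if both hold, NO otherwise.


Condition (i): r(k − 1) = 71·2 = 142; λ(v − 1) = 7·20 = 140. Match? NO.
Condition (ii): bk = 490·3 = 1470; vr = 21·71 = 1491. Match? NO.
Both conditions hold? NO.

NO


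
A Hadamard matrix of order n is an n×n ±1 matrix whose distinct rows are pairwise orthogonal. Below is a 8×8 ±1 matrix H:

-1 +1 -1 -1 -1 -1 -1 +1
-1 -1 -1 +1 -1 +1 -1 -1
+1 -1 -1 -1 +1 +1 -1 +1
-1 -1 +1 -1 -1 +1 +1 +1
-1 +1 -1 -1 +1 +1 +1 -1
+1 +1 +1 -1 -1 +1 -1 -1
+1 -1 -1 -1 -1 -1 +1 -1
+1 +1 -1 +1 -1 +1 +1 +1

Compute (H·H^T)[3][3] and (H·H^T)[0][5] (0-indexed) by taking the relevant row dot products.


Row 0 of H: [-1, 1, -1, -1, -1, -1, -1, 1].
Row 3 of H: [-1, -1, 1, -1, -1, 1, 1, 1].
Row 5 of H: [1, 1, 1, -1, -1, 1, -1, -1].
(H·H^T)[3][3] = Σ_j H[3][j]·H[3][j] = (-1)² + (-1)² + (1)² + (-1)² + (-1)² + (1)² + (1)² + (1)² = 1 + 1 + 1 + 1 + 1 + 1 + 1 + 1 = 8.
(H·H^T)[0][5] = Σ_j H[0][j]·H[5][j] = (-1)·(1) + (1)·(1) + (-1)·(1) + (-1)·(-1) + (-1)·(-1) + (-1)·(1) + (-1)·(-1) + (1)·(-1) = -1 + 1 + -1 + 1 + 1 + -1 + 1 + -1 = 0.
So rows 0 and 5 are orthogonal; the diagonal entry equals n = 8.

(3,3) entry = 8; (0,5) entry = 0.


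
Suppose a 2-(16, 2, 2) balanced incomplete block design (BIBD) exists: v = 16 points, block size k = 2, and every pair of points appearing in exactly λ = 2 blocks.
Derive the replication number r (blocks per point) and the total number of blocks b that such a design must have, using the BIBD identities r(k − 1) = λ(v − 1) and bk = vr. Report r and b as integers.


Any 2-(v, k, λ) BIBD satisfies two necessary conditions:
  (i)  Each point sits in r blocks, and counting incidences through any fixed point gives r(k − 1) = λ(v − 1), so r = λ(v − 1)/(k − 1).
  (ii) Total incidences bk = vr, so b = vr/k.
Step 1: r = λ(v − 1)/(k − 1) = 2·(16 − 1)/(2 − 1) = 2·15/1 = 30/1 = 30.
Step 2: b = vr/k = 16·30/2 = 480/2 = 240.
Check integrality: r = 30 ∈ Z ✓, b = 240 ∈ Z ✓.
(These identities are necessary conditions: they determine r and b for any design with these parameters, but do not by themselves prove that one exists.)

r = 30, b = 240.


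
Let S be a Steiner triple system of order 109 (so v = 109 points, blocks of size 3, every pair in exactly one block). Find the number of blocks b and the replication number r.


An STS(v) is a 2-(v, 3, 1) BIBD: block size k = 3, λ = 1.
Replication: r(k − 1) = λ(v − 1) ⇒ r·2 = 109 − 1 = 108 ⇒ r = 54.
Block count: bk = vr ⇒ b·3 = 109·54 = 5886 ⇒ b = 1962.

r = 54, b = 1962.


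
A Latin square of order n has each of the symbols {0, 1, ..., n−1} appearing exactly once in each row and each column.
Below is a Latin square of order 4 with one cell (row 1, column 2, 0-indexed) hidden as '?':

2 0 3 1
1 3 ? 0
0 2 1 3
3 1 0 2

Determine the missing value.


Row 1 contains symbols [0, 1, 3] — missing [2].
Column 2 contains symbols [0, 1, 3] — missing [2].
The missing symbol must appear in both missing sets; intersection = [2].
Therefore the hidden value is 2.

Missing value = 2.


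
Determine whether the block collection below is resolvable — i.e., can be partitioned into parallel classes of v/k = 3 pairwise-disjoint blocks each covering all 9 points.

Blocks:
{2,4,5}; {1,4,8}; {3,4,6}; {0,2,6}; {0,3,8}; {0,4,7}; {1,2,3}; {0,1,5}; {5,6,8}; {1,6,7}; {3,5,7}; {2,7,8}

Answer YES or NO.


v = 9, block size k = 3, number of blocks = 12.
For resolvability, blocks must partition into parallel classes of size v/k = 3.
Total blocks must therefore be a multiple of 3: 12 = 3·4 + 0 ⇒ divisible ✓.
Greedy packing gives 4 candidate class(es). Each should be a full parallel class (size 3, covers all 9 points).
  Class 1 (3 blocks): {2,4,5}; {0,3,8}; {1,6,7}. Points covered: [0, 1, 2, 3, 4, 5, 6, 7, 8].
  Class 2 (3 blocks): {1,4,8}; {0,2,6}; {3,5,7}. Points covered: [0, 1, 2, 3, 4, 5, 6, 7, 8].
  Class 3 (3 blocks): {3,4,6}; {0,1,5}; {2,7,8}. Points covered: [0, 1, 2, 3, 4, 5, 6, 7, 8].
  Class 4 (3 blocks): {0,4,7}; {1,2,3}; {5,6,8}. Points covered: [0, 1, 2, 3, 4, 5, 6, 7, 8].
All classes full (size 3)? YES. All classes cover every point? YES.
Resolvable? YES.

YES


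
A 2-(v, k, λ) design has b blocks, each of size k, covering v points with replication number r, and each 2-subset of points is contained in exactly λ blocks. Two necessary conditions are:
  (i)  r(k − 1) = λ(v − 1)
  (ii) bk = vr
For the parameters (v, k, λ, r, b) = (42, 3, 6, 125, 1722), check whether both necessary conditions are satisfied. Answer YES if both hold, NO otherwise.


Condition (i): r(k − 1) = 125·2 = 250; λ(v − 1) = 6·41 = 246. Match? NO.
Condition (ii): bk = 1722·3 = 5166; vr = 42·125 = 5250. Match? NO.
Both conditions hold? NO.

NO


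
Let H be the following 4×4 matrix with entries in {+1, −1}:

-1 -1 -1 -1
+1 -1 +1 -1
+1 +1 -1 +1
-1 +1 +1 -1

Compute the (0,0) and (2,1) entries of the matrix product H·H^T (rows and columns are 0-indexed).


Row 0 of H: [-1, -1, -1, -1].
Row 1 of H: [1, -1, 1, -1].
Row 2 of H: [1, 1, -1, 1].
(H·H^T)[0][0] = Σ_j H[0][j]·H[0][j] = (-1)² + (-1)² + (-1)² + (-1)² = 1 + 1 + 1 + 1 = 4.
(H·H^T)[2][1] = Σ_j H[2][j]·H[1][j] = (1)·(1) + (1)·(-1) + (-1)·(1) + (1)·(-1) = 1 + -1 + -1 + -1 = -2.
Rows 2 and 1 are not orthogonal (dot product = -2 ≠ 0), so H is not a Hadamard matrix.

(0,0) entry = 4; (2,1) entry = -2.


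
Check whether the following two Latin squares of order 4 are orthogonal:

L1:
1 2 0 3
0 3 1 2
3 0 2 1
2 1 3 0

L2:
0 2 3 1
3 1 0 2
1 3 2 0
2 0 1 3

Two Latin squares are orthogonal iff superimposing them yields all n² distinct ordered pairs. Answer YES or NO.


Form the n² = 16 superimposed pairs (L1[i][j], L2[i][j]), row by row (rows and columns indexed from 0):
row 0: (1,0) (2,2) (0,3) (3,1)
row 1: (0,3) (3,1) (1,0) (2,2)
row 2: (3,1) (0,3) (2,2) (1,0)
row 3: (2,2) (1,0) (3,1) (0,3)
Orthogonality requires all 16 pairs distinct.
But the pair (0,3) repeats: cell (0,2) has L1 = 0, L2 = 3, and cell (1,0) has L1 = 0, L2 = 3.
A repeated pair means some other pair never occurs (only 4 distinct pairs out of 16), so the squares are not orthogonal.
Conclusion: NO.

NO


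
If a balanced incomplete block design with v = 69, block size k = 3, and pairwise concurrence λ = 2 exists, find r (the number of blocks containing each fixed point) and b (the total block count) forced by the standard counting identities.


Any 2-(v, k, λ) BIBD satisfies two necessary conditions:
  (i)  Each point sits in r blocks, and counting incidences through any fixed point gives r(k − 1) = λ(v − 1), so r = λ(v − 1)/(k − 1).
  (ii) Total incidences bk = vr, so b = vr/k.
Step 1: r = λ(v − 1)/(k − 1) = 2·(69 − 1)/(3 − 1) = 2·68/2 = 136/2 = 68.
Step 2: b = vr/k = 69·68/3 = 4692/3 = 1564.
Check integrality: r = 68 ∈ Z ✓, b = 1564 ∈ Z ✓.
(These identities are necessary conditions: they determine r and b for any design with these parameters, but do not by themselves prove that one exists.)

r = 68, b = 1564.


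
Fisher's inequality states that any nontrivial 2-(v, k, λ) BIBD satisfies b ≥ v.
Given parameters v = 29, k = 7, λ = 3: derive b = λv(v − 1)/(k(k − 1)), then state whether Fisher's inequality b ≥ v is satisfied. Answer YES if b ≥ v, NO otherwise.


r = λ(v − 1)/(k − 1) = 3·28/6 = 14.
b = vr/k = 29·14/7 = 58.
Fisher's inequality: b ≥ v ⇔ 58 ≥ 29? YES.

YES


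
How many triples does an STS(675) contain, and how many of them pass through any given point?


An STS(v) is a 2-(v, 3, 1) BIBD: block size k = 3, λ = 1.
Replication: r(k − 1) = λ(v − 1) ⇒ r·2 = 675 − 1 = 674 ⇒ r = 337.
Block count: b = v(v − 1)/6 = 675·674/6 = 454950/6 = 75825.

r = 337, b = 75825.


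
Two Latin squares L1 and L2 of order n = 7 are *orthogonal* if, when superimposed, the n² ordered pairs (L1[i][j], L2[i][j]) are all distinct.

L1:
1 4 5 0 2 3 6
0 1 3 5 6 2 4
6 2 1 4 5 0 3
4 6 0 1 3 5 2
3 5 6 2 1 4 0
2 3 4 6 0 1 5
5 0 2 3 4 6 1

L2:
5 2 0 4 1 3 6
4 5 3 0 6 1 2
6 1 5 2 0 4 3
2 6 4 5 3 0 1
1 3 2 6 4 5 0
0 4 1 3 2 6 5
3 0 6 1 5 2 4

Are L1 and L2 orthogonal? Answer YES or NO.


Form the n² = 49 superimposed pairs (L1[i][j], L2[i][j]), row by row (rows and columns indexed from 0):
row 0: (1,5) (4,2) (5,0) (0,4) (2,1) (3,3) (6,6)
row 1: (0,4) (1,5) (3,3) (5,0) (6,6) (2,1) (4,2)
row 2: (6,6) (2,1) (1,5) (4,2) (5,0) (0,4) (3,3)
row 3: (4,2) (6,6) (0,4) (1,5) (3,3) (5,0) (2,1)
row 4: (3,1) (5,3) (6,2) (2,6) (1,4) (4,5) (0,0)
row 5: (2,0) (3,4) (4,1) (6,3) (0,2) (1,6) (5,5)
row 6: (5,3) (0,0) (2,6) (3,1) (4,5) (6,2) (1,4)
Orthogonality requires all 49 pairs distinct.
But the pair (0,4) repeats: cell (0,3) has L1 = 0, L2 = 4, and cell (1,0) has L1 = 0, L2 = 4.
A repeated pair means some other pair never occurs (only 21 distinct pairs out of 49), so the squares are not orthogonal.
Conclusion: NO.

NO
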